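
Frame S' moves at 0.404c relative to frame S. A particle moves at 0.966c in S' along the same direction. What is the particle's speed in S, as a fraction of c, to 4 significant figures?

Relativistic velocity addition: u = (u' + v)/(1 + u'v/c²)
= (0.966 + 0.404)/(1 + 0.966×0.404) = 1.370/1.39026 = 0.9854

u ≈ 0.9854c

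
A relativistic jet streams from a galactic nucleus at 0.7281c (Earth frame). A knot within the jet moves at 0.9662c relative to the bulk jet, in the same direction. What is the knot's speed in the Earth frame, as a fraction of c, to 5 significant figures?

u ≈ 0.99461c

Relativistic velocity addition: u = (u' + v)/(1 + u'v/c²)
= (0.9662 + 0.7281)/(1 + 0.9662×0.7281) = 1.6943/1.703490 = 0.99461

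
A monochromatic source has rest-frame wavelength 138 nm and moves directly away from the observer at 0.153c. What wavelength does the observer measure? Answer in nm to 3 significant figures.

λ_obs ≈ 161 nm

Relativistic Doppler: λ_obs = λ_src √((1+β)/(1−β))
= 138 × √(1.1530/0.84700) = 138 × 1.1667 = 161 nm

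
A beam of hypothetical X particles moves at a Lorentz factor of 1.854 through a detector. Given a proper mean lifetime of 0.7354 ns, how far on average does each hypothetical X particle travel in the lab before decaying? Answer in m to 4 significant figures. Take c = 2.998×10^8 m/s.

β = √(1 − 1/γ²) = √(1 − 1/1.854²) = 0.842066
Dilated lifetime: Δt = γτ₀ = 1.854 × 0.7354 ns = 1.36343 ns
d = vΔt = 0.842066c × 1.36343 ns = 2.52451×10^8 m/s × 1.36343×10^-9 s = 0.3442 m

d ≈ 0.3442 m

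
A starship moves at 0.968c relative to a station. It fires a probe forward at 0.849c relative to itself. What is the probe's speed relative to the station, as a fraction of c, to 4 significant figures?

Relativistic velocity addition: u = (u' + v)/(1 + u'v/c²)
= (0.849 + 0.968)/(1 + 0.849×0.968) = 1.817/1.82183 = 0.9973

u ≈ 0.9973c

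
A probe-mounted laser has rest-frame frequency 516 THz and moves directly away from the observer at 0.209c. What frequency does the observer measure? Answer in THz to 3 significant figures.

f_obs ≈ 417 THz

Relativistic Doppler: f_obs = f_src √((1−β)/(1+β))
= 516 × √(0.79100/1.2090) = 516 × 0.80886 = 417 THz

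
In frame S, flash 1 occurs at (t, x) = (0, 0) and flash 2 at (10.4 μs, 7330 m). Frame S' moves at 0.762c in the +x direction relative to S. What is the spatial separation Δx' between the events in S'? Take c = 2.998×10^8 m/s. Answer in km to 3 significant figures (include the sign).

Δx' ≈ 7.65 km

γ = 1/√(1 − 0.762²) = 1.5442
Δx' = γ(Δx − vΔt) = 1.5442 × (7330 m − 0.762×(2.998×10^8 m/s)×10.4×10^-6 s)
= 1.5442 × (4954.1 m) = 7.65 km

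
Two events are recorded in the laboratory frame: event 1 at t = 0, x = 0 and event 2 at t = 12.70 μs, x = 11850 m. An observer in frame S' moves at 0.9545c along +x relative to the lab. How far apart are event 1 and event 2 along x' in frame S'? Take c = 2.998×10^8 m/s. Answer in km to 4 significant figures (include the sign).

Δx' ≈ 27.55 km

γ = 1/√(1 − 0.9545²) = 3.35333
Δx' = γ(Δx − vΔt) = 3.35333 × (11850 m − 0.9545×(2.998×10^8 m/s)×12.70×10^-6 s)
= 3.35333 × (8215.78 m) = 27.55 km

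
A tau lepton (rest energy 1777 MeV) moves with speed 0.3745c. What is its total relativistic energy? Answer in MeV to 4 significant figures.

E ≈ 1916 MeV

γ = 1/√(1 − 0.3745²) = 1.07848
E = γm₀c² = 1.07848 × 1777 MeV = 1916 MeV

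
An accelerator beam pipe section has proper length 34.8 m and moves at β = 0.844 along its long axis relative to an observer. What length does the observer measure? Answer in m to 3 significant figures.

L ≈ 18.7 m

γ = 1/√(1 − 0.844²) = 1.8645
Length contraction: L = L₀/γ = 34.8/1.8645 = 18.7 m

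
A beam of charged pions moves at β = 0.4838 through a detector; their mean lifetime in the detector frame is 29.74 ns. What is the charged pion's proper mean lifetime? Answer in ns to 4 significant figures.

γ = 1/√(1 − 0.4838²) = 1.14262
Proper time: τ₀ = Δt/γ = 29.74/1.14262 = 26.03 ns

τ₀ ≈ 26.03 ns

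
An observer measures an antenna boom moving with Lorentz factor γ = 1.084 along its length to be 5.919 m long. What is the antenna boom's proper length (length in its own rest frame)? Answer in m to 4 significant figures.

γ = 1.084 (given)
L₀ = γL = 1.084 × 5.919 = 6.416 m

L₀ ≈ 6.416 m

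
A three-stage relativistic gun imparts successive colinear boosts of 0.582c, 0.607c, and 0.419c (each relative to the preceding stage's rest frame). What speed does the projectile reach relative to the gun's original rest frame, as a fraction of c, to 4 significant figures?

Compose boost 2: (0.607 + 0.582)/(1 + 0.607×0.582) = 1.189/1.35327 = 0.878610
Compose boost 3: (0.419 + 0.878610)/(1 + 0.419×0.878610) = 1.29761/1.36814 = 0.9484

u ≈ 0.9484c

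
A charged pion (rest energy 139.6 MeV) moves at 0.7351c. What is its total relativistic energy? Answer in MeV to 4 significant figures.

γ = 1/√(1 − 0.7351²) = 1.47502
E = γm₀c² = 1.47502 × 139.6 MeV = 205.9 MeV

E ≈ 205.9 MeV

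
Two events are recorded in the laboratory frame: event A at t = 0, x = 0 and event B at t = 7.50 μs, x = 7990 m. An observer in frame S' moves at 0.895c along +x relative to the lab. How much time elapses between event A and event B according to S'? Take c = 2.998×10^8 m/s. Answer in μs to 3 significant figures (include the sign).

γ = 1/√(1 − 0.895²) = 2.2418
Δt' = γ(Δt − vΔx/c²) = 2.2418 × (7.50 μs − 0.895×7990 m / (2.998×10^8 m/s))
= 2.2418 × (-16.353 μs) = -36.7 μs

Δt' ≈ -36.7 μs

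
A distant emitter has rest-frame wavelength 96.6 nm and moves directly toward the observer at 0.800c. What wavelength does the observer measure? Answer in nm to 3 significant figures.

λ_obs ≈ 32.2 nm

Relativistic Doppler: λ_obs = λ_src √((1−β)/(1+β))
= 96.6 × √(0.20000/1.8000) = 96.6 × 0.33333 = 32.2 nm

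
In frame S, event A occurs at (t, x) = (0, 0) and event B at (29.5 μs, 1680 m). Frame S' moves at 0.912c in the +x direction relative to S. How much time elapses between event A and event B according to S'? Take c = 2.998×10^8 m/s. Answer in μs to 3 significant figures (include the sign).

Δt' ≈ 59.5 μs

γ = 1/√(1 − 0.912²) = 2.4379
Δt' = γ(Δt − vΔx/c²) = 2.4379 × (29.5 μs − 0.912×1680 m / (2.998×10^8 m/s))
= 2.4379 × (24.389 μs) = 59.5 μs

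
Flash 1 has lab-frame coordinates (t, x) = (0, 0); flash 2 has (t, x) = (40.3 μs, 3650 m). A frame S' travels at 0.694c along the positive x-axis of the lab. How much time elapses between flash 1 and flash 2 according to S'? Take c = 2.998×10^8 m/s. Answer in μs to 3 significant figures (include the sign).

γ = 1/√(1 − 0.694²) = 1.3889
Δt' = γ(Δt − vΔx/c²) = 1.3889 × (40.3 μs − 0.694×3650 m / (2.998×10^8 m/s))
= 1.3889 × (31.851 μs) = 44.2 μs

Δt' ≈ 44.2 μs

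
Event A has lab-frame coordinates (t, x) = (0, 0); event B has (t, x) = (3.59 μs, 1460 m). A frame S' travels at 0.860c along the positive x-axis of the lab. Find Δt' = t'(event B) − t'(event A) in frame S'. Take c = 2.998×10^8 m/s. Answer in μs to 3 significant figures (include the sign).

γ = 1/√(1 − 0.860²) = 1.9597
Δt' = γ(Δt − vΔx/c²) = 1.9597 × (3.59 μs − 0.860×1460 m / (2.998×10^8 m/s))
= 1.9597 × (-0.59813 μs) = -1.17 μs

Δt' ≈ -1.17 μs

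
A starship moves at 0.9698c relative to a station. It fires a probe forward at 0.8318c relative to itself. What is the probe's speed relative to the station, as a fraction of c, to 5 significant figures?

Relativistic velocity addition: u = (u' + v)/(1 + u'v/c²)
= (0.8318 + 0.9698)/(1 + 0.8318×0.9698) = 1.8016/1.806680 = 0.99719

u ≈ 0.99719c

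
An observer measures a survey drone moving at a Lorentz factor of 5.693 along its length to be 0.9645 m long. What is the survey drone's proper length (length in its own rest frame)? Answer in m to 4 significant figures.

γ = 5.693 (given)
L₀ = γL = 5.693 × 0.9645 = 5.491 m

L₀ ≈ 5.491 m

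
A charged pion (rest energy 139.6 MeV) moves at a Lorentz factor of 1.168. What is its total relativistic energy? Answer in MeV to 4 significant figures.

γ = 1.168 (given)
E = γm₀c² = 1.168 × 139.6 MeV = 163.1 MeV

E ≈ 163.1 MeV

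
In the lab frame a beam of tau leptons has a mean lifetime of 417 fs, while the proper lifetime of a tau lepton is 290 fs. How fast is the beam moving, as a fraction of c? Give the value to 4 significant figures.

β ≈ 0.7186

γ = Δt/τ₀ = 417/290 = 1.43793
β = √(1 − 1/γ²) = √(1 − 1/1.43793²) = 0.7186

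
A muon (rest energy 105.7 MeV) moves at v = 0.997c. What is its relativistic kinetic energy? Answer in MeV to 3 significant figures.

K ≈ 1260 MeV

γ = 1/√(1 − 0.997²) = 12.920
K = (γ − 1)m₀c² = (12.920 − 1) × 105.7 MeV = 11.920 × 105.7 MeV = 1260 MeV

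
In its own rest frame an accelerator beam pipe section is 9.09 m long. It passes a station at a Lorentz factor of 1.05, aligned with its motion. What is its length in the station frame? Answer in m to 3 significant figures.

L ≈ 8.66 m

γ = 1.05 (given)
Length contraction: L = L₀/γ = 9.09/1.05 = 8.66 m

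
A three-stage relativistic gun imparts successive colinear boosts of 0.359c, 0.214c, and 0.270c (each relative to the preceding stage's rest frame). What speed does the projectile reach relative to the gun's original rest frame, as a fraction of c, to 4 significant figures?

u ≈ 0.7014c

Compose boost 2: (0.214 + 0.359)/(1 + 0.214×0.359) = 0.5730/1.07683 = 0.532119
Compose boost 3: (0.270 + 0.532119)/(1 + 0.270×0.532119) = 0.802119/1.14367 = 0.7014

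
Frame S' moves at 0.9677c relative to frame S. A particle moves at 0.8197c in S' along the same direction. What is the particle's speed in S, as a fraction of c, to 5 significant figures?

Relativistic velocity addition: u = (u' + v)/(1 + u'v/c²)
= (0.8197 + 0.9677)/(1 + 0.8197×0.9677) = 1.7874/1.793224 = 0.99675

u ≈ 0.99675c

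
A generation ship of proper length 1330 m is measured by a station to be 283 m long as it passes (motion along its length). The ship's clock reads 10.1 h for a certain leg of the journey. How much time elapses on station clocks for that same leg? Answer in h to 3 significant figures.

Length contraction ⇒ γ = L₀/L = 1330/283 = 4.6996
Time dilation: Δt = γτ₀ = 4.6996 × 10.1 h = 47.5 h

Δt ≈ 47.5 h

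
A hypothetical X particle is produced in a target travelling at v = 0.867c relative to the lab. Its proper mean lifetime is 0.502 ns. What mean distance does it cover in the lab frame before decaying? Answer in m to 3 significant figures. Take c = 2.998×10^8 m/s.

d ≈ 0.262 m

γ = 1/√(1 − 0.867²) = 2.0068
Dilated lifetime: Δt = γτ₀ = 2.0068 × 0.502 ns = 1.0074 ns
d = vΔt = 0.867c × 1.0074 ns = 2.5993×10^8 m/s × 1.0074×10^-9 s = 0.262 m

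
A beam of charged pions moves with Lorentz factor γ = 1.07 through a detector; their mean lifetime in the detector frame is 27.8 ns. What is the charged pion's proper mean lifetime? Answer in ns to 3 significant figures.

τ₀ ≈ 26.0 ns

γ = 1.07 (given)
Proper time: τ₀ = Δt/γ = 27.8/1.07 = 26.0 ns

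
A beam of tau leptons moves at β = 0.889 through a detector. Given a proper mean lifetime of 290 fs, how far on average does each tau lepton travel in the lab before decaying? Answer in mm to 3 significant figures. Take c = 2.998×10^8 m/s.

d ≈ 0.169 mm

γ = 1/√(1 − 0.889²) = 2.1838
Dilated lifetime: Δt = γτ₀ = 2.1838 × 290 fs = 633.32 fs
d = vΔt = 0.889c × 633.32 fs = 2.6652×10^8 m/s × 6.3332×10^-13 s = 0.169 mm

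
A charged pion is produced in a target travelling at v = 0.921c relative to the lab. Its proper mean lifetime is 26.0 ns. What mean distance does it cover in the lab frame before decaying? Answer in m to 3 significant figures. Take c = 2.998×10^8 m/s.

d ≈ 18.4 m

γ = 1/√(1 − 0.921²) = 2.5670
Dilated lifetime: Δt = γτ₀ = 2.5670 × 26.0 ns = 66.742 ns
d = vΔt = 0.921c × 66.742 ns = 2.7612×10^8 m/s × 6.6742×10^-8 s = 18.4 m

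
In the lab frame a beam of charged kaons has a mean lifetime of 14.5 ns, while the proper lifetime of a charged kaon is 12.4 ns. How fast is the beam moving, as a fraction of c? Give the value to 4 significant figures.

γ = Δt/τ₀ = 14.5/12.4 = 1.16935
β = √(1 − 1/γ²) = √(1 − 1/1.16935²) = 0.5183

β ≈ 0.5183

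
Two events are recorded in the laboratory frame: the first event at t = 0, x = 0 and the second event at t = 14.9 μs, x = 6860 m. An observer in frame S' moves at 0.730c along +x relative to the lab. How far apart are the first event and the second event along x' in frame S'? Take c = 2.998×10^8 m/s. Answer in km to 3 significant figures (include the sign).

γ = 1/√(1 − 0.730²) = 1.4632
Δx' = γ(Δx − vΔt) = 1.4632 × (6860 m − 0.730×(2.998×10^8 m/s)×14.9×10^-6 s)
= 1.4632 × (3599.1 m) = 5.27 km

Δx' ≈ 5.27 km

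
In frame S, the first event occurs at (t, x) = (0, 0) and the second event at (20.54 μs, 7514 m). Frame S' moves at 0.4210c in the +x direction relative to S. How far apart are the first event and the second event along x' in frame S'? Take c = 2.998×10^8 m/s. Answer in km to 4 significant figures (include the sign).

γ = 1/√(1 − 0.4210²) = 1.10246
Δx' = γ(Δx − vΔt) = 1.10246 × (7514 m − 0.4210×(2.998×10^8 m/s)×20.54×10^-6 s)
= 1.10246 × (4921.53 m) = 5.426 km

Δx' ≈ 5.426 km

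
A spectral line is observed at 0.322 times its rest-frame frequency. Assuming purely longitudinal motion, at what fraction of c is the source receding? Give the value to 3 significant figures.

f_obs/f_src = √((1−β)/(1+β)) = 0.322  ⇒  (1−β)/(1+β) = 0.10368
β = |1 − D²|/(1 + D²) = |1 − 0.10368|/(1 + 0.10368) = 0.812

β ≈ 0.812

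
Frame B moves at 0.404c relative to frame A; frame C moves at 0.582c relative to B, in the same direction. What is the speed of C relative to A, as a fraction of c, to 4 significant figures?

Compose boost 2: (0.582 + 0.404)/(1 + 0.582×0.404) = 0.9860/1.23513 = 0.7983

u ≈ 0.7983c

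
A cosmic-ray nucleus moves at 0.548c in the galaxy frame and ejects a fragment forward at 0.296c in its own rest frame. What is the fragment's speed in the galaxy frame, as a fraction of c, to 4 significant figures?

Compose boost 2: (0.296 + 0.548)/(1 + 0.296×0.548) = 0.8440/1.16221 = 0.7262

u ≈ 0.7262c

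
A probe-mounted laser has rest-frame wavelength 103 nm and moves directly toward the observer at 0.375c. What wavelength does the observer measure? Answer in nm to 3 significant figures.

λ_obs ≈ 69.4 nm

Relativistic Doppler: λ_obs = λ_src √((1−β)/(1+β))
= 103 × √(0.62500/1.3750) = 103 × 0.67420 = 69.4 nm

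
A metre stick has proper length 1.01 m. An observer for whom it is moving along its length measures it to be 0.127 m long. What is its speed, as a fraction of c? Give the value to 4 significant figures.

γ = L₀/L = 1.01/0.127 = 7.95276
β = √(1 − 1/γ²) = 0.9921

β ≈ 0.9921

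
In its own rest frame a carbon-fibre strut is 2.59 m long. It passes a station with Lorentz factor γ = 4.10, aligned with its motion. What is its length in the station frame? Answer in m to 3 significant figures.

L ≈ 0.632 m

γ = 4.10 (given)
Length contraction: L = L₀/γ = 2.59/4.10 = 0.632 m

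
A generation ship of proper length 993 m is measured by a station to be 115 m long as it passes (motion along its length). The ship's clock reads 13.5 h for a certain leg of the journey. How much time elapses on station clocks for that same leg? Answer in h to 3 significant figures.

Δt ≈ 117 h

Length contraction ⇒ γ = L₀/L = 993/115 = 8.6348
Time dilation: Δt = γτ₀ = 8.6348 × 13.5 h = 117 h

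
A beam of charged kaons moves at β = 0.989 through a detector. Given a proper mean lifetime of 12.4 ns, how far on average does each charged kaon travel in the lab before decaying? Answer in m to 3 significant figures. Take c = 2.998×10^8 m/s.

d ≈ 24.9 m

γ = 1/√(1 − 0.989²) = 6.7606
Dilated lifetime: Δt = γτ₀ = 6.7606 × 12.4 ns = 83.832 ns
d = vΔt = 0.989c × 83.832 ns = 2.9650×10^8 m/s × 8.3832×10^-8 s = 24.9 m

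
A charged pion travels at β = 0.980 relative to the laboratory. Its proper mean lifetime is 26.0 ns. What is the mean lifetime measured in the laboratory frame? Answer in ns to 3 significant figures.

γ = 1/√(1 − 0.980²) = 5.0252
Time dilation: Δt = γτ₀ = 5.0252 × 26.0 ns = 131 ns

Δt ≈ 131 ns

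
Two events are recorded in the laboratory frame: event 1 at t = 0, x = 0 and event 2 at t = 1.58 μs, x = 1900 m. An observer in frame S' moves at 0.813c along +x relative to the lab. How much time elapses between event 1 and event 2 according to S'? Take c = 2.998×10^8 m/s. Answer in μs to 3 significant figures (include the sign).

γ = 1/√(1 − 0.813²) = 1.7174
Δt' = γ(Δt − vΔx/c²) = 1.7174 × (1.58 μs − 0.813×1900 m / (2.998×10^8 m/s))
= 1.7174 × (-3.5724 μs) = -6.14 μs

Δt' ≈ -6.14 μs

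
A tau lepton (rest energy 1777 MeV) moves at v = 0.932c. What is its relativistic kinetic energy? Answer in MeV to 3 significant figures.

γ = 1/√(1 − 0.932²) = 2.7589
K = (γ − 1)m₀c² = (2.7589 − 1) × 1777 MeV = 1.7589 × 1777 MeV = 3130 MeV

K ≈ 3130 MeV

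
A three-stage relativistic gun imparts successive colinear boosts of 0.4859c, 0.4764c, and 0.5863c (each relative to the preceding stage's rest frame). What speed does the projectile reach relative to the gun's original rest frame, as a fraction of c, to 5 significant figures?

Compose boost 2: (0.4764 + 0.4859)/(1 + 0.4764×0.4859) = 0.96230/1.231483 = 0.7814157
Compose boost 3: (0.5863 + 0.7814157)/(1 + 0.5863×0.7814157) = 1.367716/1.458144 = 0.93798

u ≈ 0.93798c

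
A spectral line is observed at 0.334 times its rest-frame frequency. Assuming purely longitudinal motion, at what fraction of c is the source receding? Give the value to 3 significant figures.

β ≈ 0.799

f_obs/f_src = √((1−β)/(1+β)) = 0.334  ⇒  (1−β)/(1+β) = 0.11156
β = |1 − D²|/(1 + D²) = |1 − 0.11156|/(1 + 0.11156) = 0.799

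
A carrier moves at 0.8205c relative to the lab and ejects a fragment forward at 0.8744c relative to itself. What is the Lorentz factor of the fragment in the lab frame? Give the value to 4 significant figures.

γ ≈ 6.192

u_lab = (0.8744 + 0.8205)/(1 + 0.8744×0.8205) = 1.6949/1.717445 = 0.9868728
γ = 1/√(1 − 0.9868728²) = 6.192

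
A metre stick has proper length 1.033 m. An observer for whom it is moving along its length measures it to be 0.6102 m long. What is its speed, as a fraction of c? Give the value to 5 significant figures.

γ = L₀/L = 1.033/0.6102 = 1.692888
β = √(1 − 1/γ²) = 0.80689

β ≈ 0.80689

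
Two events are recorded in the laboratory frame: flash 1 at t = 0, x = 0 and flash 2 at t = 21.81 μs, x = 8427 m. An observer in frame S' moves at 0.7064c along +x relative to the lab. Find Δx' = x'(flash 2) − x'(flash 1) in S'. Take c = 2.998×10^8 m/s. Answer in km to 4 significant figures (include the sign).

Δx' ≈ 5.380 km

γ = 1/√(1 − 0.7064²) = 1.41280
Δx' = γ(Δx − vΔt) = 1.41280 × (8427 m − 0.7064×(2.998×10^8 m/s)×21.81×10^-6 s)
= 1.41280 × (3808.11 m) = 5.380 km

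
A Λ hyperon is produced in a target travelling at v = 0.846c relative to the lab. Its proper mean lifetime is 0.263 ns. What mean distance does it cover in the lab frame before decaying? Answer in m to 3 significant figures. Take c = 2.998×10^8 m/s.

d ≈ 0.125 m

γ = 1/√(1 − 0.846²) = 1.8755
Dilated lifetime: Δt = γτ₀ = 1.8755 × 0.263 ns = 0.49326 ns
d = vΔt = 0.846c × 0.49326 ns = 2.5363×10^8 m/s × 4.9326×10^-10 s = 0.125 m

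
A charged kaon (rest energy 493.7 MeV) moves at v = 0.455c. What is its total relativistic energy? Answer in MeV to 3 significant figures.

E ≈ 554 MeV

γ = 1/√(1 − 0.455²) = 1.1230
E = γm₀c² = 1.1230 × 493.7 MeV = 554 MeV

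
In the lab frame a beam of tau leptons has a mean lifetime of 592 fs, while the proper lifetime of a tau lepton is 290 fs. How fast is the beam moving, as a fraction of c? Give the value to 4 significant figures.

β ≈ 0.8718

γ = Δt/τ₀ = 592/290 = 2.04138
β = √(1 − 1/γ²) = √(1 − 1/2.04138²) = 0.8718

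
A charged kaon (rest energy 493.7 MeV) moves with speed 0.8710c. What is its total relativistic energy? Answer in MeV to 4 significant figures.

γ = 1/√(1 − 0.8710²) = 2.03549
E = γm₀c² = 2.03549 × 493.7 MeV = 1005 MeV

E ≈ 1005 MeV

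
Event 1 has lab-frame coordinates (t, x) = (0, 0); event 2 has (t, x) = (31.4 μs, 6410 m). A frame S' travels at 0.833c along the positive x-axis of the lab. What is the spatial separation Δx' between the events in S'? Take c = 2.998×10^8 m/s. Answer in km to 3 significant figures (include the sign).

Δx' ≈ -2.59 km

γ = 1/√(1 − 0.833²) = 1.8074
Δx' = γ(Δx − vΔt) = 1.8074 × (6410 m − 0.833×(2.998×10^8 m/s)×31.4×10^-6 s)
= 1.8074 × (-1431.6 m) = -2.59 km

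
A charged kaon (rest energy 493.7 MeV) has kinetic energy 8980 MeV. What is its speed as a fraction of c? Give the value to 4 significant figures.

β ≈ 0.9986

γ = 1 + K/(m₀c²) = 1 + 8980/493.7 = 19.1892
β = √(1 − 1/γ²) = 0.9986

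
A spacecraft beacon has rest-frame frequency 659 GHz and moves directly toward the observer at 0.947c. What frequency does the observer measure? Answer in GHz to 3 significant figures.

Relativistic Doppler: f_obs = f_src √((1+β)/(1−β))
= 659 × √(1.9470/0.053000) = 659 × 6.0610 = 3990 GHz

f_obs ≈ 3990 GHz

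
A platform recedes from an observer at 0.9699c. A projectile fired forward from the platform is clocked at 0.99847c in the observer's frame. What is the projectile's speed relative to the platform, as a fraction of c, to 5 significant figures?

Inverse velocity addition: u' = (u − v)/(1 − uv/c²)
= (0.99847 − 0.9699)/(1 − 0.99847×0.9699) = 0.028570/0.03158395 = 0.90457

u' ≈ 0.90457c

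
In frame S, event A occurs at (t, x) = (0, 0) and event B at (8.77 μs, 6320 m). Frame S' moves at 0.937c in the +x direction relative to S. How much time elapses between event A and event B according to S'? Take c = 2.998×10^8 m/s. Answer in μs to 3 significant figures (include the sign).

Δt' ≈ -31.4 μs

γ = 1/√(1 − 0.937²) = 2.8626
Δt' = γ(Δt − vΔx/c²) = 2.8626 × (8.77 μs − 0.937×6320 m / (2.998×10^8 m/s))
= 2.8626 × (-10.983 μs) = -31.4 μs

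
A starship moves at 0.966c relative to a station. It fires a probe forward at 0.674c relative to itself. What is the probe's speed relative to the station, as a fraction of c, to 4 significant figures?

u ≈ 0.9933c

Relativistic velocity addition: u = (u' + v)/(1 + u'v/c²)
= (0.674 + 0.966)/(1 + 0.674×0.966) = 1.640/1.65108 = 0.9933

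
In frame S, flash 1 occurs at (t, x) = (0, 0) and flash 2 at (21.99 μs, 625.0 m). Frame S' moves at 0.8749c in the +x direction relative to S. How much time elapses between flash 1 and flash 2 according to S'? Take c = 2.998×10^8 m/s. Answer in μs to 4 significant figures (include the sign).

γ = 1/√(1 − 0.8749²) = 2.06482
Δt' = γ(Δt − vΔx/c²) = 2.06482 × (21.99 μs − 0.8749×625.0 m / (2.998×10^8 m/s))
= 2.06482 × (20.1661 μs) = 41.64 μs

Δt' ≈ 41.64 μs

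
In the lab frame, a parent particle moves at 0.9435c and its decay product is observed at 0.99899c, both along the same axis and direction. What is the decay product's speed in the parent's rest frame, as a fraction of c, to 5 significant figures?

Inverse velocity addition: u' = (u − v)/(1 − uv/c²)
= (0.99899 − 0.9435)/(1 − 0.99899×0.9435) = 0.055490/0.05745293 = 0.96583

u' ≈ 0.96583c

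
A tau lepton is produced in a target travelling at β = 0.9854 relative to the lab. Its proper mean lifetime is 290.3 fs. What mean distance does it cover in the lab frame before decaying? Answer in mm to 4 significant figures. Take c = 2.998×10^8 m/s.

γ = 1/√(1 − 0.9854²) = 5.87354
Dilated lifetime: Δt = γτ₀ = 5.87354 × 290.3 fs = 1705.09 fs
d = vΔt = 0.9854c × 1705.09 fs = 2.95423×10^8 m/s × 1.70509×10^-12 s = 0.5037 mm

d ≈ 0.5037 mm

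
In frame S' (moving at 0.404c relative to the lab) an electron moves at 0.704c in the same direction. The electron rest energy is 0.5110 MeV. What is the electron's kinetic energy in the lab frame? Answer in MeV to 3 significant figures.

K ≈ 0.499 MeV

u_lab = (0.704 + 0.404)/(1 + 0.704×0.404) = 0.862649
γ = 1/√(1 − 0.862649²) = 1.9771
K = (γ − 1)m₀c² = (1.9771 − 1) × 0.5110 = 0.97705 × 0.5110 = 0.499 MeV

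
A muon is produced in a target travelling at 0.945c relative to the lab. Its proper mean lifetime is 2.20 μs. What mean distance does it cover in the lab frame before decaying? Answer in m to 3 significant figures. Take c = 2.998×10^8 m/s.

γ = 1/√(1 − 0.945²) = 3.0574
Dilated lifetime: Δt = γτ₀ = 3.0574 × 2.20 μs = 6.7264 μs
d = vΔt = 0.945c × 6.7264 μs = 2.8331×10^8 m/s × 6.7264×10^-6 s = 1910 m

d ≈ 1910 m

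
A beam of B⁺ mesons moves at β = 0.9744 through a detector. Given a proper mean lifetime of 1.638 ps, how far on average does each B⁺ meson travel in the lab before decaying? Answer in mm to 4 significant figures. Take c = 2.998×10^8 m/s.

γ = 1/√(1 − 0.9744²) = 4.44798
Dilated lifetime: Δt = γτ₀ = 4.44798 × 1.638 ps = 7.28578 ps
d = vΔt = 0.9744c × 7.28578 ps = 2.92125×10^8 m/s × 7.28578×10^-12 s = 2.128 mm

d ≈ 2.128 mm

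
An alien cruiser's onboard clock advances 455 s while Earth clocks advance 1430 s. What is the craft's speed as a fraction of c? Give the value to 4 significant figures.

β ≈ 0.9480

γ = Δt/τ₀ = 1430/455 = 3.14286
β = √(1 − 1/γ²) = √(1 − 1/3.14286²) = 0.9480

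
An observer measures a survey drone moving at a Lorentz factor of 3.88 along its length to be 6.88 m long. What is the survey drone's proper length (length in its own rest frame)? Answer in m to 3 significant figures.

γ = 3.88 (given)
L₀ = γL = 3.88 × 6.88 = 26.7 m

L₀ ≈ 26.7 m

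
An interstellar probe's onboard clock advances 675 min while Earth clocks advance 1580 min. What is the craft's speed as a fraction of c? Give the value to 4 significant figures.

β ≈ 0.9041

γ = Δt/τ₀ = 1580/675 = 2.34074
β = √(1 − 1/γ²) = √(1 − 1/2.34074²) = 0.9041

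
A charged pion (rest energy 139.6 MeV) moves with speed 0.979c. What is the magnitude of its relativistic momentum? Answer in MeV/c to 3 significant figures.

γ = 1/√(1 − 0.979²) = 4.9053
p = γβm₀c = 4.9053 × 0.979 × 139.6 MeV/c = 670 MeV/c

p ≈ 670 MeV/c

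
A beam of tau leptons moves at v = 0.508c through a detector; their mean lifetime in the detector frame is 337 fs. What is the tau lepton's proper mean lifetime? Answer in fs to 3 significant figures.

γ = 1/√(1 − 0.508²) = 1.1610
Proper time: τ₀ = Δt/γ = 337/1.1610 = 290 fs

τ₀ ≈ 290 fs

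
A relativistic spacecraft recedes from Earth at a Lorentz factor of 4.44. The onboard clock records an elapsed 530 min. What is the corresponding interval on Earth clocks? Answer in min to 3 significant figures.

Δt ≈ 2350 min

γ = 4.44 (given)
Time dilation: Δt = γτ₀ = 4.44 × 530 min = 2350 min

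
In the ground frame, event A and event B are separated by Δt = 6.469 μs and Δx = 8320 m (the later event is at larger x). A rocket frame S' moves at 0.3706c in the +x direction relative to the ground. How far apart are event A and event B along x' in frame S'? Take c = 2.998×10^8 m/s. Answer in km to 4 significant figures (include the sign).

Δx' ≈ 8.184 km

γ = 1/√(1 − 0.3706²) = 1.07667
Δx' = γ(Δx − vΔt) = 1.07667 × (8320 m − 0.3706×(2.998×10^8 m/s)×6.469×10^-6 s)
= 1.07667 × (7601.26 m) = 8.184 km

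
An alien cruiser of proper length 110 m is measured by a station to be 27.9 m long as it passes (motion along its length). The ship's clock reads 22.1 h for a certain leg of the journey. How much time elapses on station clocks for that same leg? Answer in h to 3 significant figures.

Length contraction ⇒ γ = L₀/L = 110/27.9 = 3.9427
Time dilation: Δt = γτ₀ = 3.9427 × 22.1 h = 87.1 h

Δt ≈ 87.1 h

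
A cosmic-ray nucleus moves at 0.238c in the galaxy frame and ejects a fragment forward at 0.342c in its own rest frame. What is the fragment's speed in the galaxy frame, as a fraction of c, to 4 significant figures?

u ≈ 0.5363c

Compose boost 2: (0.342 + 0.238)/(1 + 0.342×0.238) = 0.5800/1.08140 = 0.5363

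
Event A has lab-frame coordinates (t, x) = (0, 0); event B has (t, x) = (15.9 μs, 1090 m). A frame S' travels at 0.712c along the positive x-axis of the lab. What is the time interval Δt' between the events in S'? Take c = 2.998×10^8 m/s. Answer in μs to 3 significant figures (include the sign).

Δt' ≈ 19.0 μs

γ = 1/√(1 − 0.712²) = 1.4241
Δt' = γ(Δt − vΔx/c²) = 1.4241 × (15.9 μs − 0.712×1090 m / (2.998×10^8 m/s))
= 1.4241 × (13.311 μs) = 19.0 μs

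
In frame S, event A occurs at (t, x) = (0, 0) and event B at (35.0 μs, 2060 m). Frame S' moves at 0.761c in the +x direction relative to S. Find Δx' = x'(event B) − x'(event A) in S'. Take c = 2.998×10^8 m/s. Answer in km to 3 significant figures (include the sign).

Δx' ≈ -9.13 km

γ = 1/√(1 − 0.761²) = 1.5414
Δx' = γ(Δx − vΔt) = 1.5414 × (2060 m − 0.761×(2.998×10^8 m/s)×35.0×10^-6 s)
= 1.5414 × (-5925.2 m) = -9.13 km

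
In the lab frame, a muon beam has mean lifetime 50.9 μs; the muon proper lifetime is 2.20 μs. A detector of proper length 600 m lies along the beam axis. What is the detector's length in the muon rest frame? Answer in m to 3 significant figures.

L ≈ 25.9 m

Time dilation ⇒ γ = Δt/τ₀ = 50.9/2.20 = 23.136
Length contraction: L = L₀/γ = 600/23.136 = 25.9 m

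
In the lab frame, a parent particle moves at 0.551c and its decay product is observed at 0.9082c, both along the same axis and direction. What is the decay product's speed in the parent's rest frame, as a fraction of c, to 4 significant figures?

Inverse velocity addition: u' = (u − v)/(1 − uv/c²)
= (0.9082 − 0.551)/(1 − 0.9082×0.551) = 0.3572/0.499582 = 0.7150

u' ≈ 0.7150c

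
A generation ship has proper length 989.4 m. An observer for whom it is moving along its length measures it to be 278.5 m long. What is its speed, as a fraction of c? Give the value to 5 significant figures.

β ≈ 0.95957

γ = L₀/L = 989.4/278.5 = 3.552603
β = √(1 − 1/γ²) = 0.95957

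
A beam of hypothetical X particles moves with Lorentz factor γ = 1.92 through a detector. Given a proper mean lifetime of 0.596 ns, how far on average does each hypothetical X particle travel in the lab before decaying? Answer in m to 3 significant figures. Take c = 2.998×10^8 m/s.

β = √(1 − 1/γ²) = √(1 − 1/1.92²) = 0.85366
Dilated lifetime: Δt = γτ₀ = 1.92 × 0.596 ns = 1.1443 ns
d = vΔt = 0.85366c × 1.1443 ns = 2.5593×10^8 m/s × 1.1443×10^-9 s = 0.293 m

d ≈ 0.293 m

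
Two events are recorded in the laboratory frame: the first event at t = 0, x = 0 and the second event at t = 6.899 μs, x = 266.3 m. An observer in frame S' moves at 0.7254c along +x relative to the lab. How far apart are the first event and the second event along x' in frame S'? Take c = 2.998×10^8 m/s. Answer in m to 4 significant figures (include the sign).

γ = 1/√(1 − 0.7254²) = 1.45280
Δx' = γ(Δx − vΔt) = 1.45280 × (266.3 m − 0.7254×(2.998×10^8 m/s)×6.899×10^-6 s)
= 1.45280 × (-1234.06 m) = -1793 m

Δx' ≈ -1793 m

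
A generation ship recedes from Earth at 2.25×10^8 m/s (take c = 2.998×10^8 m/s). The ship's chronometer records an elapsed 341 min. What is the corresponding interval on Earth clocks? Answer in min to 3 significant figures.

Δt ≈ 516 min

β = v/c = 2.25×10^8 / 2.998×10^8 = 0.75050
γ = 1/√(1 − 0.75050²) = 1.5132
Time dilation: Δt = γτ₀ = 1.5132 × 341 min = 516 min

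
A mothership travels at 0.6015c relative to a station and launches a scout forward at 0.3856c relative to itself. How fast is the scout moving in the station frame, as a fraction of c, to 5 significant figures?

u ≈ 0.80126c

Compose boost 2: (0.3856 + 0.6015)/(1 + 0.3856×0.6015) = 0.98710/1.231938 = 0.80126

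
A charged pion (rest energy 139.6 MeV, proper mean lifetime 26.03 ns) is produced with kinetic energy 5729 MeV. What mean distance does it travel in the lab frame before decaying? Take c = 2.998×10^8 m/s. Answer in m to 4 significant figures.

γ = 1 + K/(m₀c²) = 1 + 5729/139.6 = 42.0387
β = √(1 − 1/γ²) = 0.999717
Dilated lifetime: γτ₀ = 42.0387 × 26.03 ns = 1094.27 ns
d = βc·γτ₀ = 0.999717 × (2.998×10^8 m/s) × 1.09427×10^-6 s = 328.0 m

d ≈ 328.0 m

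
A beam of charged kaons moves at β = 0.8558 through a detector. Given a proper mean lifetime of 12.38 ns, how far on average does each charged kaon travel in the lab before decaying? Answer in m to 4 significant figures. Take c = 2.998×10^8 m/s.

γ = 1/√(1 − 0.8558²) = 1.93309
Dilated lifetime: Δt = γτ₀ = 1.93309 × 12.38 ns = 23.9316 ns
d = vΔt = 0.8558c × 23.9316 ns = 2.56569×10^8 m/s × 2.39316×10^-8 s = 6.140 m

d ≈ 6.140 m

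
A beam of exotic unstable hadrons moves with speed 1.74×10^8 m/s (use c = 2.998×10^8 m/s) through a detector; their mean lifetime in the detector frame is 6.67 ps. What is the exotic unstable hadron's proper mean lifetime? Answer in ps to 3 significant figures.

τ₀ ≈ 5.43 ps

β = v/c = 1.74×10^8 / 2.998×10^8 = 0.58039
γ = 1/√(1 − 0.58039²) = 1.2280
Proper time: τ₀ = Δt/γ = 6.67/1.2280 = 5.43 ps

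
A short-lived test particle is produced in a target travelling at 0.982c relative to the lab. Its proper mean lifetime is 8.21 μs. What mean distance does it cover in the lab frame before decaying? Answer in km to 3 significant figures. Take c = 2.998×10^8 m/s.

γ = 1/√(1 − 0.982²) = 5.2943
Dilated lifetime: Δt = γτ₀ = 5.2943 × 8.21 μs = 43.467 μs
d = vΔt = 0.982c × 43.467 μs = 2.9440×10^8 m/s × 4.3467×10^-5 s = 12.8 km

d ≈ 12.8 km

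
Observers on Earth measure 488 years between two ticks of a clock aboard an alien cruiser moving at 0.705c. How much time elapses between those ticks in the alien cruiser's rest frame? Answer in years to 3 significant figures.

τ₀ ≈ 346 years

γ = 1/√(1 − 0.705²) = 1.4100
Proper time: τ₀ = Δt/γ = 488/1.4100 = 346 years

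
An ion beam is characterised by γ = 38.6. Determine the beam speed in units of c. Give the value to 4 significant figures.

β = √(1 − 1/γ²) = √(1 − 1/38.6²) = √(0.999329) = 0.9997

β ≈ 0.9997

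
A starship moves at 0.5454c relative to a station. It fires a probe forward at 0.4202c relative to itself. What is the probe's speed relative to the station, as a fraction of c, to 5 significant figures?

Relativistic velocity addition: u = (u' + v)/(1 + u'v/c²)
= (0.4202 + 0.5454)/(1 + 0.4202×0.5454) = 0.96560/1.229177 = 0.78557

u ≈ 0.78557c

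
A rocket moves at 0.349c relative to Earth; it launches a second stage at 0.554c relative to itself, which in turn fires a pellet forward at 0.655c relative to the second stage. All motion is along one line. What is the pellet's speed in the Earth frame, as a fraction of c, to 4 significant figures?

u ≈ 0.9439c

Compose boost 2: (0.554 + 0.349)/(1 + 0.554×0.349) = 0.9030/1.19335 = 0.756696
Compose boost 3: (0.655 + 0.756696)/(1 + 0.655×0.756696) = 1.41170/1.49564 = 0.9439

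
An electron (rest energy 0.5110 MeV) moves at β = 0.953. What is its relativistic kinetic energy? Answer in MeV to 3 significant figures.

γ = 1/√(1 − 0.953²) = 3.3007
K = (γ − 1)m₀c² = (3.3007 − 1) × 0.5110 MeV = 2.3007 × 0.5110 MeV = 1.18 MeV

K ≈ 1.18 MeV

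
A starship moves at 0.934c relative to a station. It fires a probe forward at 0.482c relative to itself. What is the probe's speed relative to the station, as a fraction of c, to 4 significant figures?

Relativistic velocity addition: u = (u' + v)/(1 + u'v/c²)
= (0.482 + 0.934)/(1 + 0.482×0.934) = 1.416/1.45019 = 0.9764

u ≈ 0.9764c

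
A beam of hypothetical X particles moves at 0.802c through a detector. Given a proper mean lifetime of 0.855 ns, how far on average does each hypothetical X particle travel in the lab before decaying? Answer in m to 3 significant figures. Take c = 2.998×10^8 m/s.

γ = 1/√(1 − 0.802²) = 1.6741
Dilated lifetime: Δt = γτ₀ = 1.6741 × 0.855 ns = 1.4314 ns
d = vΔt = 0.802c × 1.4314 ns = 2.4044×10^8 m/s × 1.4314×10^-9 s = 0.344 m

d ≈ 0.344 m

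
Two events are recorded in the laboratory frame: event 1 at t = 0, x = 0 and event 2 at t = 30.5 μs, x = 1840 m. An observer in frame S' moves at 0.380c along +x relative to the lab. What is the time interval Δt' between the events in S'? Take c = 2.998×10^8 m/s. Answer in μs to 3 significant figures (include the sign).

Δt' ≈ 30.5 μs

γ = 1/√(1 − 0.380²) = 1.0811
Δt' = γ(Δt − vΔx/c²) = 1.0811 × (30.5 μs − 0.380×1840 m / (2.998×10^8 m/s))
= 1.0811 × (28.168 μs) = 30.5 μs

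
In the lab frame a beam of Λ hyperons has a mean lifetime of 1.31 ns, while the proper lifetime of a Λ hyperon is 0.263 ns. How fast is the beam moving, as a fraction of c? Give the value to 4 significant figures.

γ = Δt/τ₀ = 1.31/0.263 = 4.98099
β = √(1 − 1/γ²) = √(1 − 1/4.98099²) = 0.9796

β ≈ 0.9796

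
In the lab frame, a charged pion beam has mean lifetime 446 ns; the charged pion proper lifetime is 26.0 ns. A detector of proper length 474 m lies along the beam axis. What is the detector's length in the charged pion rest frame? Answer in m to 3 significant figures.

L ≈ 27.6 m

Time dilation ⇒ γ = Δt/τ₀ = 446/26.0 = 17.154
Length contraction: L = L₀/γ = 474/17.154 = 27.6 m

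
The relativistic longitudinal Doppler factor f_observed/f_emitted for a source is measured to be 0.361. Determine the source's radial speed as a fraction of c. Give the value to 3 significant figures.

f_obs/f_src = √((1−β)/(1+β)) = 0.361  ⇒  (1−β)/(1+β) = 0.13032
β = |1 − D²|/(1 + D²) = |1 − 0.13032|/(1 + 0.13032) = 0.769

β ≈ 0.769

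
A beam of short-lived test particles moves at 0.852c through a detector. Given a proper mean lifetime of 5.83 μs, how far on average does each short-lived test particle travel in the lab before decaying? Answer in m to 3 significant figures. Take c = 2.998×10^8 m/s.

γ = 1/√(1 − 0.852²) = 1.9101
Dilated lifetime: Δt = γτ₀ = 1.9101 × 5.83 μs = 11.136 μs
d = vΔt = 0.852c × 11.136 μs = 2.5543×10^8 m/s × 1.1136×10^-5 s = 2840 m

d ≈ 2840 m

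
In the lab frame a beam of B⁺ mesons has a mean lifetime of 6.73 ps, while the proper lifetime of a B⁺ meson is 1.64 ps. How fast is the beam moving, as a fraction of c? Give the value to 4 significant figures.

β ≈ 0.9699

γ = Δt/τ₀ = 6.73/1.64 = 4.10366
β = √(1 − 1/γ²) = √(1 − 1/4.10366²) = 0.9699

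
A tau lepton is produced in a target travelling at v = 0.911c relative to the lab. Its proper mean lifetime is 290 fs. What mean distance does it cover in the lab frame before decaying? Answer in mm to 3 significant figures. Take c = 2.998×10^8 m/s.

γ = 1/√(1 − 0.911²) = 2.4248
Dilated lifetime: Δt = γτ₀ = 2.4248 × 290 fs = 703.19 fs
d = vΔt = 0.911c × 703.19 fs = 2.7312×10^8 m/s × 7.0319×10^-13 s = 0.192 mm

d ≈ 0.192 mm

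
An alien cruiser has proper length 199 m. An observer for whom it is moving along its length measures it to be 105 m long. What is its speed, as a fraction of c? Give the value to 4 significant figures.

β ≈ 0.8495

γ = L₀/L = 199/105 = 1.89524
β = √(1 − 1/γ²) = 0.8495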